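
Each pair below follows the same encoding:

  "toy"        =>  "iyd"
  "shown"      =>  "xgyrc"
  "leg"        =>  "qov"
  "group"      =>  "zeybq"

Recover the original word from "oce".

The word is reversed, then every letter is shifted forward by 10.
Undoing it on oce: shift back: o−10=e, c−10=s, e−10=u → esu; then reverse → use.

use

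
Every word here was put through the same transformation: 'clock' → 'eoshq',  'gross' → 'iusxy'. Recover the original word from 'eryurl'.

In clock: c→e is +2, l→o is +3, o→s is +4, c→h is +5 — the shift increases by 1 each position. Each letter shifts forward by (position + 2), i.e. 2, 3, 4, … — the shift grows by one for each successive letter.
Undoing it on eryurl: e−2=c, r−3=o, y−4=u, u−5=p, r−6=l, l−7=e.

couple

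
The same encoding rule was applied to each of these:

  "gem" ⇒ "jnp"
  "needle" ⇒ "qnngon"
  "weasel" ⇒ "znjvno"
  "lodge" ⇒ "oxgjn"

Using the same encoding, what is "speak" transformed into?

The shift depends on letter class: consonant g→j is +3, but vowel e→n is +9. Two shifts are in play — +9 for a/e/i/o/u, +3 for every other letter.
For speak: s(cons)+3=v, p(cons)+3=s, e(vowel)+9=n, a(vowel)+9=j, k(cons)+3=n.

vsnjn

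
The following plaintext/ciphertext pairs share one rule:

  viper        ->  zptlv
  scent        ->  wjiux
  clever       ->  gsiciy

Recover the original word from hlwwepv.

The shifts repeat in a cycle of length 2: positions 0,1,… shift by +4, +7, then the pattern repeats.
Reversing it on hlwwepv: h−4=d, l−7=e, w−4=s, w−7=p, e−4=a, p−7=i, v−4=r.

despair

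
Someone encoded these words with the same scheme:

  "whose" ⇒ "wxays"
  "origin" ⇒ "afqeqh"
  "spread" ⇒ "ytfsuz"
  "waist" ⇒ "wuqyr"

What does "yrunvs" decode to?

stable

w(22)→w(22) and h(7)→x(23) fit y≡19x+20 (mod 26); the inverse of 19 mod 26 is 11. This is an affine cipher: with a=0,…,z=25, each position x becomes (19x+20) mod 26.
Reversing it on yrunvs: y(24)→11·(24−20)≡18=s; r(17)→11·(17−20)≡19=t; u(20)→11·(20−20)≡0=a; n(13)→11·(13−20)≡1=b; v(21)→11·(21−20)≡11=l; s(18)→11·(18−20)≡4=e (all mod 26).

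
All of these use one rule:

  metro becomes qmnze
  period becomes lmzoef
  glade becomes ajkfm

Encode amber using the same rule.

m(12)→q(16) and e(4)→m(12) fit y≡7x+10 (mod 26); the inverse of 7 mod 26 is 15. Each letter's alphabet position (a=0..z=25) is mapped through 7·x+10 mod 26 — an affine cipher.
Applying it to amber: a(0)→7·0+10≡10=k; m(12)→7·12+10≡16=q; b(1)→7·1+10≡17=r; e(4)→7·4+10≡12=m; r(17)→7·17+10≡25=z (all mod 26).

kqrmz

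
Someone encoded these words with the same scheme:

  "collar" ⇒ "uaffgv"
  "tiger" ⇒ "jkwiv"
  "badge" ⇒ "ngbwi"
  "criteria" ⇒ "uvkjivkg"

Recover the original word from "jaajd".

Each letter's alphabet position (a=0..z=25) is mapped through 7·x+6 mod 26 — an affine cipher.
Reversing it on jaajd: j(9)→15·(9−6)≡19=t; a(0)→15·(0−6)≡14=o; a(0)→15·(0−6)≡14=o; j(9)→15·(9−6)≡19=t; d(3)→15·(3−6)≡7=h (all mod 26).

tooth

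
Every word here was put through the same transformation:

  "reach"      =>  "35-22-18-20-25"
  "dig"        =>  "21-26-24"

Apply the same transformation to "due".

The number is (letter's place in the alphabet, a=1) + 17.
Applying it to due: d=4→21, u=21→38, e=5→22.

21-38-22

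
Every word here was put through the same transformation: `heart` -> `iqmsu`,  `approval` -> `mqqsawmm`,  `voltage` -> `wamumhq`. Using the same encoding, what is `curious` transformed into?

dgsuagt

The rule splits by letter class: vowels +12, consonants +1.
For curious: c(cons)+1=d, u(vowel)+12=g, r(cons)+1=s, i(vowel)+12=u, o(vowel)+12=a, u(vowel)+12=g, s(cons)+1=t.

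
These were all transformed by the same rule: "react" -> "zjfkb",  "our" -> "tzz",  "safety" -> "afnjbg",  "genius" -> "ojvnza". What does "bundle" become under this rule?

The shift depends on letter class: consonant r→z is +8, but vowel e→j is +5. The rule splits by letter class: vowels +5, consonants +8.
On bundle: b(cons)+8=j, u(vowel)+5=z, n(cons)+8=v, d(cons)+8=l, l(cons)+8=t, e(vowel)+5=j.

jzvltj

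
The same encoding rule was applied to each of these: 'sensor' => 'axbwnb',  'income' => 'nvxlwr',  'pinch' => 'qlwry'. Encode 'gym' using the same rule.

vhp

The word is reversed, then every letter is shifted forward by 9.
Applying it to gym: reverse → myg; then shift: m+9=v, y+9=h, g+9=p.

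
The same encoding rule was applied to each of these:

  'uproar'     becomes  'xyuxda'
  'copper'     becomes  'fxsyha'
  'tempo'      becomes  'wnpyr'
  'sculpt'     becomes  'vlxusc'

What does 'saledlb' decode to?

privacy

A repeating key of period 2 is used — shifts +3, +9 over and over.
Reversing it on saledlb: s−3=p, a−9=r, l−3=i, e−9=v, d−3=a, l−9=c, b−3=y.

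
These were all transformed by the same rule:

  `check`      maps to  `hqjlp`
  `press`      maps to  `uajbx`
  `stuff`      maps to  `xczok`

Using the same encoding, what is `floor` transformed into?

kutxw

Shifts by position in check: pos 0: c→h (+5), pos 1: h→q (+9), pos 2: e→j (+5), pos 3: c→l (+9) — repeating every 2. The shifts repeat in a cycle of length 2: positions 0,1,… shift by +5, +9, then the pattern repeats.
On floor: f+5=k, l+9=u, o+5=t, o+9=x, r+5=w.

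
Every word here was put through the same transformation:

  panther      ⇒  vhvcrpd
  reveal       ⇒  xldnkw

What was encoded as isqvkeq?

climate

The shift increases by 1 at each position, starting from +6: 6, 7, 8, ….
Decoding isqvkeq: i−6=c, s−7=l, q−8=i, v−9=m, k−10=a, e−11=t, q−12=e.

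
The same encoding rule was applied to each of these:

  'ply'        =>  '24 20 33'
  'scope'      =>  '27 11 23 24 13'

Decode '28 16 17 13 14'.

thief

Each letter is replaced by its alphabet position (a=1..z=26) + 8.
Decoding 28 16 17 13 14: 28→(28−8)÷1=20=t, 16→(16−8)÷1=8=h, 17→(17−8)÷1=9=i, 13→(13−8)÷1=5=e, 14→(14−8)÷1=6=f.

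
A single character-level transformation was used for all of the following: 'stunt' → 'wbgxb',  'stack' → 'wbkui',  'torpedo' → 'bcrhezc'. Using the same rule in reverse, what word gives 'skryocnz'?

marigold

s(18)→w(22) and t(19)→b(1) fit y≡5x+10 (mod 26); the inverse of 5 mod 26 is 21. Treating letters as 0–25, the rule is x ↦ 5x + 10 (mod 26).
Undoing it on skryocnz: s(18)→21·(18−10)≡12=m; k(10)→21·(10−10)≡0=a; r(17)→21·(17−10)≡17=r; y(24)→21·(24−10)≡8=i; o(14)→21·(14−10)≡6=g; c(2)→21·(2−10)≡14=o; n(13)→21·(13−10)≡11=l; z(25)→21·(25−10)≡3=d (all mod 26).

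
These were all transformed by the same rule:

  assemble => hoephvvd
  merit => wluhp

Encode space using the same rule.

hfdsv

The output letters match the input read backwards, each shifted +3: assemble reversed is elbmessa. Read the word backwards and shift each letter +3.
For space: reverse → ecaps; then shift: e+3=h, c+3=f, a+3=d, p+3=s, s+3=v.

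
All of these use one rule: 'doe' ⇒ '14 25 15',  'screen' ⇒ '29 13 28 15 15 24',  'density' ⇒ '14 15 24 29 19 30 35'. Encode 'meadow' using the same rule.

23 15 11 14 25 33

d is letter #4 and maps to 14: an offset of 10. The number is (letter's place in the alphabet, a=1) + 10.
For meadow: m=13→23, e=5→15, a=1→11, d=4→14, o=15→25, w=23→33.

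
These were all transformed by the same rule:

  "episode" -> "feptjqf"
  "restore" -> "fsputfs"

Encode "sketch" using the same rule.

The output letters match the input read backwards, each shifted +1: episode reversed is edosipe. Read the word backwards and shift each letter +1.
On sketch: reverse → hcteks; then shift: h+1=i, c+1=d, t+1=u, e+1=f, k+1=l, s+1=t.

iduflt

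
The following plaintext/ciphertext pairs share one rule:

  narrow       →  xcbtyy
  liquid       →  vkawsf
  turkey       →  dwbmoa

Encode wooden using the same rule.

gqyfop

It's a Vigenère-style cipher with numeric key [10,2]: position i shifts by key[i mod 2].
On wooden: w+10=g, o+2=q, o+10=y, d+2=f, e+10=o, n+2=p.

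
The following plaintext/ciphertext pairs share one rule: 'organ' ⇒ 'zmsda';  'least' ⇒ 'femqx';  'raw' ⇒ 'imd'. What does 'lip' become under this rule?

The output letters match the input read backwards, each shifted +12: organ reversed is nagro. Two steps: reverse the string, then apply a Caesar shift of +12.
For lip: reverse → pil; then shift: p+12=b, i+12=u, l+12=x.

bux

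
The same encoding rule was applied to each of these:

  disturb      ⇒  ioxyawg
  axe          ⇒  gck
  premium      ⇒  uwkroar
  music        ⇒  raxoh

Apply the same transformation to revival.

wkaoagq

Two shifts are in play — +6 for a/e/i/o/u, +5 for every other letter.
On revival: r(cons)+5=w, e(vowel)+6=k, v(cons)+5=a, i(vowel)+6=o, v(cons)+5=a, a(vowel)+6=g, l(cons)+5=q.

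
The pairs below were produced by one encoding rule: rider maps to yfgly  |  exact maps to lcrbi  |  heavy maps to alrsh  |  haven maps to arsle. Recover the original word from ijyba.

torch

r(17)→y(24) and i(8)→f(5) fit y≡5x+17 (mod 26); the inverse of 5 mod 26 is 21. Each letter's alphabet position (a=0..z=25) is mapped through 5·x+17 mod 26 — an affine cipher.
Undoing it on ijyba: i(8)→21·(8−17)≡19=t; j(9)→21·(9−17)≡14=o; y(24)→21·(24−17)≡17=r; b(1)→21·(1−17)≡2=c; a(0)→21·(0−17)≡7=h (all mod 26).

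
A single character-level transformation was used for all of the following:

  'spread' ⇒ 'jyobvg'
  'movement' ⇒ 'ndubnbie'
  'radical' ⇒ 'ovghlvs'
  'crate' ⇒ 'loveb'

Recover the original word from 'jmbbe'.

sheet

s(18)→j(9) and p(15)→y(24) fit y≡21x+21 (mod 26); the inverse of 21 mod 26 is 5. Each letter's alphabet position (a=0..z=25) is mapped through 21·x+21 mod 26 — an affine cipher.
Reversing it on jmbbe: j(9)→5·(9−21)≡18=s; m(12)→5·(12−21)≡7=h; b(1)→5·(1−21)≡4=e; b(1)→5·(1−21)≡4=e; e(4)→5·(4−21)≡19=t (all mod 26).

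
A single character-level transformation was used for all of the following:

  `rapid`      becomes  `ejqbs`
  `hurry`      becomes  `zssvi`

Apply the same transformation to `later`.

The output letters match the input read backwards, each shifted +1: rapid reversed is dipar. Two steps: reverse the string, then apply a Caesar shift of +1.
For later: reverse → retal; then shift: r+1=s, e+1=f, t+1=u, a+1=b, l+1=m.

sfubm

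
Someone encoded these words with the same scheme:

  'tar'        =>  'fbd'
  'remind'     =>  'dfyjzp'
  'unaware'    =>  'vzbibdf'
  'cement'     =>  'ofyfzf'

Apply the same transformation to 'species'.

ebfojfe

The shift depends on letter class: consonant t→f is +12, but vowel a→b is +1. Two shifts are in play — +1 for a/e/i/o/u, +12 for every other letter.
Applying it to species: s(cons)+12=e, p(cons)+12=b, e(vowel)+1=f, c(cons)+12=o, i(vowel)+1=j, e(vowel)+1=f, s(cons)+12=e.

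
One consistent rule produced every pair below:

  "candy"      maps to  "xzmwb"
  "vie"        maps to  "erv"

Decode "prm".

Each pair mirrors across the alphabet (c↔x, a↔z, n↔m): positions sum to 25. This is the alphabet-reversal cipher (Atbash): a becomes z, b becomes y, etc.
Decoding prm: p↔k, r↔i, m↔n.

kin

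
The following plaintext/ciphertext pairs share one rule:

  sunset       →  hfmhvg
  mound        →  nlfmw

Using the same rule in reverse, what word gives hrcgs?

Each pair mirrors across the alphabet (s↔h, u↔f, n↔m): positions sum to 25. Each letter is replaced by its mirror in the alphabet: a↔z, b↔y, c↔x, and so on (the Atbash cipher).
Reversing it on hrcgs: h↔s, r↔i, c↔x, g↔t, s↔h.

sixth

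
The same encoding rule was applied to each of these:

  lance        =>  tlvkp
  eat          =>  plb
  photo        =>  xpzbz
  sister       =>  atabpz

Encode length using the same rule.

tpvobp

The shift depends on letter class: consonant l→t is +8, but vowel a→l is +11. Vowels shift forward by 11 and consonants shift forward by 8.
Applying it to length: l(cons)+8=t, e(vowel)+11=p, n(cons)+8=v, g(cons)+8=o, t(cons)+8=b, h(cons)+8=p.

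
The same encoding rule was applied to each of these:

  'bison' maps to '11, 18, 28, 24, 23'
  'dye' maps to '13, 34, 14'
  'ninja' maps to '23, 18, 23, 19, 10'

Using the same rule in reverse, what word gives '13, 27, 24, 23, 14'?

Each letter is replaced by its alphabet position (a=1..z=26) + 9.
Reversing it on 13, 27, 24, 23, 14: 13→(13−9)÷1=4=d, 27→(27−9)÷1=18=r, 24→(24−9)÷1=15=o, 23→(23−9)÷1=14=n, 14→(14−9)÷1=5=e.

drone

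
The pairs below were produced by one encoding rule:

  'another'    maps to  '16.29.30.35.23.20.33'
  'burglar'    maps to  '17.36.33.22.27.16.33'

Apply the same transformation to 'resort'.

a is letter #1 and maps to 16: an offset of 15. The number is (letter's place in the alphabet, a=1) + 15.
On resort: r=18→33, e=5→20, s=19→34, o=15→30, r=18→33, t=20→35.

33.20.34.30.33.35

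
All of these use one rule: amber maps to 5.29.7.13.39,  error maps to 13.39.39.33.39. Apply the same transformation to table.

43.5.7.27.13

With a=1..z=26, the number is 2·pos + 3.
For table: t=20→43, a=1→5, b=2→7, l=12→27, e=5→13.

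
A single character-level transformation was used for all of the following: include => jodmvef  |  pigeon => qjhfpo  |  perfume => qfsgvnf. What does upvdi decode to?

touch

It's a constant shift of +1 (ROT1).
Undoing it on upvdi: u−1=t, p−1=o, v−1=u, d−1=c, i−1=h.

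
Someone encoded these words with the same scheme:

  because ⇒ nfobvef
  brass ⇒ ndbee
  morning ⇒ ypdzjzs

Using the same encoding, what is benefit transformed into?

The shift depends on letter class: consonant b→n is +12, but vowel e→f is +1. Vowels shift forward by 1 and consonants shift forward by 12.
Applying it to benefit: b(cons)+12=n, e(vowel)+1=f, n(cons)+12=z, e(vowel)+1=f, f(cons)+12=r, i(vowel)+1=j, t(cons)+12=f.

nfzfrjf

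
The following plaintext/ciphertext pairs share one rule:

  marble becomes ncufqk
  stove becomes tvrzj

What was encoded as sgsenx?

repair

In marble: m→n is +1, a→c is +2, r→u is +3, b→f is +4 — the shift increases by 1 each position. Letter i (0-indexed) is shifted by i+1, so successive shifts are 1, 2, 3, ….
Reversing it on sgsenx: s−1=r, g−2=e, s−3=p, e−4=a, n−5=i, x−6=r.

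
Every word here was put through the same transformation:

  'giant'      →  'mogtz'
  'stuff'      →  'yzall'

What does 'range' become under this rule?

Compare letters: g→m is +6, i→o is +6, a→g is +6 — a constant shift. Each letter is shifted forward by 6 in the alphabet (a Caesar shift of +6).
On range: r+6=x, a+6=g, n+6=t, g+6=m, e+6=k.

xgtmk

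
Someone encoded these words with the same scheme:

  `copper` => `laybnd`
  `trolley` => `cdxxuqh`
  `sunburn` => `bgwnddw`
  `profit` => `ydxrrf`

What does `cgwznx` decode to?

Shifts by position in copper: pos 0: c→l (+9), pos 1: o→a (+12), pos 2: p→y (+9), pos 3: p→b (+12) — repeating every 2. A repeating key of period 2 is used — shifts +9, +12 over and over.
Reversing it on cgwznx: c−9=t, g−12=u, w−9=n, z−12=n, n−9=e, x−12=l.

tunnel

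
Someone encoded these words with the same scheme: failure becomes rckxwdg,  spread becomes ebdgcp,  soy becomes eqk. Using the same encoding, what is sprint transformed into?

The shift depends on letter class: consonant f→r is +12, but vowel a→c is +2. Vowels shift forward by 2 and consonants shift forward by 12.
Applying it to sprint: s(cons)+12=e, p(cons)+12=b, r(cons)+12=d, i(vowel)+2=k, n(cons)+12=z, t(cons)+12=f.

ebdkzf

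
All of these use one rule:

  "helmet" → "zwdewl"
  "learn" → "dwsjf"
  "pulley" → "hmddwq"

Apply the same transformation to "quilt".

Compare letters: h→z is +18, e→w is +18, l→d is +18 — a constant shift. Every letter moves 18 places later in the alphabet, wrapping around z→a.
Applying it to quilt: q+18=i, u+18=m, i+18=a, l+18=d, t+18=l.

imadl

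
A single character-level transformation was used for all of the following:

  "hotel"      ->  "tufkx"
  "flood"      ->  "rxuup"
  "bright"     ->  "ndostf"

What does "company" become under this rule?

ouybgzk

The shift depends on letter class: consonant h→t is +12, but vowel o→u is +6. Two shifts are in play — +6 for a/e/i/o/u, +12 for every other letter.
Applying it to company: c(cons)+12=o, o(vowel)+6=u, m(cons)+12=y, p(cons)+12=b, a(vowel)+6=g, n(cons)+12=z, y(cons)+12=k.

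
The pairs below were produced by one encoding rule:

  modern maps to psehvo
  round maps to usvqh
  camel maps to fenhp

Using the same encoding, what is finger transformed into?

Shifts by position in modern: pos 0: m→p (+3), pos 1: o→s (+4), pos 2: d→e (+1), pos 3: e→h (+3), pos 4: r→v (+4), pos 5: n→o (+1) — repeating every 3. It's a Vigenère-style cipher with numeric key [3,4,1]: position i shifts by key[i mod 3].
For finger: f+3=i, i+4=m, n+1=o, g+3=j, e+4=i, r+1=s.

imojis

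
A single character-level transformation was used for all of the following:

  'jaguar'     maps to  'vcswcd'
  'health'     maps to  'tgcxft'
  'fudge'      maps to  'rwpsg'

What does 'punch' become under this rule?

bwzot

Vowels shift forward by 2 and consonants shift forward by 12.
Applying it to punch: p(cons)+12=b, u(vowel)+2=w, n(cons)+12=z, c(cons)+12=o, h(cons)+12=t.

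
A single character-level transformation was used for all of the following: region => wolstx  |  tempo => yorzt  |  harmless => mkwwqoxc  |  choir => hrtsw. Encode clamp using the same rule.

hvfwu

Shifts by position in region: pos 0: r→w (+5), pos 1: e→o (+10), pos 2: g→l (+5), pos 3: i→s (+10) — repeating every 2. A repeating key of period 2 is used — shifts +5, +10 over and over.
Applying it to clamp: c+5=h, l+10=v, a+5=f, m+10=w, p+5=u.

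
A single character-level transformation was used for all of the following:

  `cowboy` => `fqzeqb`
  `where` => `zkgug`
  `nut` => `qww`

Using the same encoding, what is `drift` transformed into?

gukiw

The shift depends on letter class: consonant c→f is +3, but vowel o→q is +2. The rule splits by letter class: vowels +2, consonants +3.
On drift: d(cons)+3=g, r(cons)+3=u, i(vowel)+2=k, f(cons)+3=i, t(cons)+3=w.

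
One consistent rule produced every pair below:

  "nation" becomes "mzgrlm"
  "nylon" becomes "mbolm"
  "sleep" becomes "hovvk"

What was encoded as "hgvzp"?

Each pair mirrors across the alphabet (n↔m, a↔z, t↔g): positions sum to 25. This is the alphabet-reversal cipher (Atbash): a becomes z, b becomes y, etc.
Reversing it on hgvzp: h↔s, g↔t, v↔e, z↔a, p↔k.

steak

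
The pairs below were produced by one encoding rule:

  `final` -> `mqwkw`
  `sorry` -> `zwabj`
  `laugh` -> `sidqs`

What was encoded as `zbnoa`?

steep

In final: f→m is +7, i→q is +8, n→w is +9, a→k is +10 — the shift increases by 1 each position. The shift increases by 1 at each position, starting from +7: 7, 8, 9, ….
Reversing it on zbnoa: z−7=s, b−8=t, n−9=e, o−10=e, a−11=p.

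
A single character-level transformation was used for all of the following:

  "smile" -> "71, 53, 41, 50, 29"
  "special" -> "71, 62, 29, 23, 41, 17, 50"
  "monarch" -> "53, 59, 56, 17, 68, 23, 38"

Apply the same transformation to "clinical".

The formula is n = 3×(alphabet index, a=1) + 14.
Applying it to clinical: c=3→23, l=12→50, i=9→41, n=14→56, i=9→41, c=3→23, a=1→17, l=12→50.

23, 50, 41, 56, 41, 23, 17, 50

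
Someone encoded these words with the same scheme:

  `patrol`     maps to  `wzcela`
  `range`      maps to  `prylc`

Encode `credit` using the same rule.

The output letters match the input read backwards, each shifted +11: patrol reversed is lortap. Two steps: reverse the string, then apply a Caesar shift of +11.
Applying it to credit: reverse → tiderc; then shift: t+11=e, i+11=t, d+11=o, e+11=p, r+11=c, c+11=n.

etopcn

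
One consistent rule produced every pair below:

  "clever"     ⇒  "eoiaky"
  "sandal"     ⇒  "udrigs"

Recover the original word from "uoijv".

In clever: c→e is +2, l→o is +3, e→i is +4, v→a is +5 — the shift increases by 1 each position. Each letter shifts forward by (position + 2), i.e. 2, 3, 4, … — the shift grows by one for each successive letter.
Decoding uoijv: u−2=s, o−3=l, i−4=e, j−5=e, v−6=p.

sleep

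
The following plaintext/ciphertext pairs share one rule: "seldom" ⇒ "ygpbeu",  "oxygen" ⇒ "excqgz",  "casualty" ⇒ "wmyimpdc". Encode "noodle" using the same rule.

This is an affine cipher: with a=0,…,z=25, each position x becomes (5x+12) mod 26.
Applying it to noodle: n(13)→5·13+12≡25=z; o(14)→5·14+12≡4=e; o(14)→5·14+12≡4=e; d(3)→5·3+12≡1=b; l(11)→5·11+12≡15=p; e(4)→5·4+12≡6=g (all mod 26).

zeebpg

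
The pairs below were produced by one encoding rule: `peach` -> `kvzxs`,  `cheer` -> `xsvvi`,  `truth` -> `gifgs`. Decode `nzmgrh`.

mantis

Each pair mirrors across the alphabet (p↔k, e↔v, a↔z): positions sum to 25. Letters are reflected about the middle of the alphabet (position → 25−position): Atbash.
Undoing it on nzmgrh: n↔m, z↔a, m↔n, g↔t, r↔i, h↔s.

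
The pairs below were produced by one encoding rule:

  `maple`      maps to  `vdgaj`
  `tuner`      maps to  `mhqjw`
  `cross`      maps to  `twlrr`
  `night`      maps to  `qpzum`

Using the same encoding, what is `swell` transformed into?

m(12)→v(21) and a(0)→d(3) fit y≡21x+3 (mod 26); the inverse of 21 mod 26 is 5. Treating letters as 0–25, the rule is x ↦ 21x + 3 (mod 26).
On swell: s(18)→21·18+3≡17=r; w(22)→21·22+3≡23=x; e(4)→21·4+3≡9=j; l(11)→21·11+3≡0=a; l(11)→21·11+3≡0=a (all mod 26).

rxjaa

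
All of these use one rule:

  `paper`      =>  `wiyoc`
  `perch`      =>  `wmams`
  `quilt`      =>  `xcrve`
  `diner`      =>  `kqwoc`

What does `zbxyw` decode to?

stool

Letter i (0-indexed) is shifted by i+7, so successive shifts are 7, 8, 9, ….
Decoding zbxyw: z−7=s, b−8=t, x−9=o, y−10=o, w−11=l.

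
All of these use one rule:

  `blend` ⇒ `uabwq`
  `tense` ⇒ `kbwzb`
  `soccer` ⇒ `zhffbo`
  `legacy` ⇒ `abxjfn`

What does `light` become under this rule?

Treating letters as 0–25, the rule is x ↦ 11x + 9 (mod 26).
For light: l(11)→11·11+9≡0=a; i(8)→11·8+9≡19=t; g(6)→11·6+9≡23=x; h(7)→11·7+9≡8=i; t(19)→11·19+9≡10=k (all mod 26).

atxik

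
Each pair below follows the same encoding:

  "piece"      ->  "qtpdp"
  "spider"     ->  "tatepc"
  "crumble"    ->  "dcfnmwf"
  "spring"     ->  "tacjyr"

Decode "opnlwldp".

Shifts by position in piece: pos 0: p→q (+1), pos 1: i→t (+11), pos 2: e→p (+11), pos 3: c→d (+1), pos 4: e→p (+11) — repeating every 3. A repeating key of period 3 is used — shifts +1, +11, +11 over and over.
Undoing it on opnlwldp: o−1=n, p−11=e, n−11=c, l−1=k, w−11=l, l−11=a, d−1=c, p−11=e.

necklace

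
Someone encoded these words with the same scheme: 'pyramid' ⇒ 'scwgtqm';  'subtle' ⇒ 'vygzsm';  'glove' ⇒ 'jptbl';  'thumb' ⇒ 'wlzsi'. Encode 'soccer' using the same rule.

vshilz

In pyramid: p→s is +3, y→c is +4, r→w is +5, a→g is +6 — the shift increases by 1 each position. The shift increases by 1 at each position, starting from +3: 3, 4, 5, ….
On soccer: s+3=v, o+4=s, c+5=h, c+6=i, e+7=l, r+8=z.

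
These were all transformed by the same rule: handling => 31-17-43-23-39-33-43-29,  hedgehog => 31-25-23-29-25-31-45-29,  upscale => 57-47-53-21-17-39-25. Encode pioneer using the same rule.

47-33-45-43-25-25-51

h(#8)→31 and a(#1)→17: differences scale by 2, so n = 2·pos + 15. Each letter becomes 2×(its alphabet position, a=1..z=26) + 15.
For pioneer: p=16→47, i=9→33, o=15→45, n=14→43, e=5→25, e=5→25, r=18→51.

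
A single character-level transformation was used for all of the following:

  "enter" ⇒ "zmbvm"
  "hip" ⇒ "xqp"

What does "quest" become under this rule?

bamcy

The output letters match the input read backwards, each shifted +8: enter reversed is retne. Read the word backwards and shift each letter +8.
On quest: reverse → tseuq; then shift: t+8=b, s+8=a, e+8=m, u+8=c, q+8=y.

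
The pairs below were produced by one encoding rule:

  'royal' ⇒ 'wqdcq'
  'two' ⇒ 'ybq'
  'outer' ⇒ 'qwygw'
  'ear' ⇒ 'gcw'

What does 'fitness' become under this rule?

The shift depends on letter class: consonant r→w is +5, but vowel o→q is +2. Vowels shift forward by 2 and consonants shift forward by 5.
For fitness: f(cons)+5=k, i(vowel)+2=k, t(cons)+5=y, n(cons)+5=s, e(vowel)+2=g, s(cons)+5=x, s(cons)+5=x.

kkysgxx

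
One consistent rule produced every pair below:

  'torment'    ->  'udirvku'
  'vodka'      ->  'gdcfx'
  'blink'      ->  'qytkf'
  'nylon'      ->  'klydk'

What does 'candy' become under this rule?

t(19)→u(20) and o(14)→d(3) fit y≡19x+23 (mod 26); the inverse of 19 mod 26 is 11. Each letter's alphabet position (a=0..z=25) is mapped through 19·x+23 mod 26 — an affine cipher.
On candy: c(2)→19·2+23≡9=j; a(0)→19·0+23≡23=x; n(13)→19·13+23≡10=k; d(3)→19·3+23≡2=c; y(24)→19·24+23≡11=l (all mod 26).

jxkcl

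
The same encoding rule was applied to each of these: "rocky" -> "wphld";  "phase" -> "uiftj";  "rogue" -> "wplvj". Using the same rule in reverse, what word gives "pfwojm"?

kernel

The shifts repeat in a cycle of length 2: positions 0,1,… shift by +5, +1, then the pattern repeats.
Undoing it on pfwojm: p−5=k, f−1=e, w−5=r, o−1=n, j−5=e, m−1=l.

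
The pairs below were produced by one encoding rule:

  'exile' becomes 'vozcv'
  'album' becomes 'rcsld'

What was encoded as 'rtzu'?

acid

Each letter is shifted forward by 17 in the alphabet (a Caesar shift of +17).
Reversing it on rtzu: r−17=a, t−17=c, z−17=i, u−17=d.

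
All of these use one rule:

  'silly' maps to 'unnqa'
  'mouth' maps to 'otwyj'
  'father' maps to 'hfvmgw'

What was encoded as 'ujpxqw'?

Shifts by position in silly: pos 0: s→u (+2), pos 1: i→n (+5), pos 2: l→n (+2), pos 3: l→q (+5) — repeating every 2. The shifts repeat in a cycle of length 2: positions 0,1,… shift by +2, +5, then the pattern repeats.
Decoding ujpxqw: u−2=s, j−5=e, p−2=n, x−5=s, q−2=o, w−5=r.

sensor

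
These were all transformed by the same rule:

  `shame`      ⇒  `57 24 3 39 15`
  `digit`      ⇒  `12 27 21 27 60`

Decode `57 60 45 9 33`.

stock

With a=1..z=26, the number is 3·pos.
Undoing it on 57 60 45 9 33: 57→(57−0)÷3=19=s, 60→(60−0)÷3=20=t, 45→(45−0)÷3=15=o, 9→(9−0)÷3=3=c, 33→(33−0)÷3=11=k.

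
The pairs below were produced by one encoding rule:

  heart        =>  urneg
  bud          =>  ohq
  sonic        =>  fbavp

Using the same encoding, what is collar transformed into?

pbyyne

Compare letters: h→u is +13, e→r is +13, a→n is +13 — a constant shift. It's a constant shift of +13 (ROT13).
For collar: c+13=p, o+13=b, l+13=y, l+13=y, a+13=n, r+13=e.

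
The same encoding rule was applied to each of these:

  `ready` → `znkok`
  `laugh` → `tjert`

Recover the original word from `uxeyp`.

mound

The shift increases by 1 at each position, starting from +8: 8, 9, 10, ….
Undoing it on uxeyp: u−8=m, x−9=o, e−10=u, y−11=n, p−12=d.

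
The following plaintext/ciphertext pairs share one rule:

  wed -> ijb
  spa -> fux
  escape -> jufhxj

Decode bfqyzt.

Two steps: reverse the string, then apply a Caesar shift of +5.
Reversing it on bfqyzt: shift back: b−5=w, f−5=a, q−5=l, y−5=t, z−5=u, t−5=o → waltuo; then reverse → outlaw.

outlaw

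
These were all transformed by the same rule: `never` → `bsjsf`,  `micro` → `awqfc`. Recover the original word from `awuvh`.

Compare letters: n→b is +14, e→s is +14, v→j is +14 — a constant shift. Every letter moves 14 places later in the alphabet, wrapping around z→a.
Reversing it on awuvh: a−14=m, w−14=i, u−14=g, v−14=h, h−14=t.

might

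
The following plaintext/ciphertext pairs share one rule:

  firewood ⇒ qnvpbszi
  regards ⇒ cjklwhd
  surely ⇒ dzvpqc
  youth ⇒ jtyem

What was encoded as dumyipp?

spindle

A repeating key of period 3 is used — shifts +11, +5, +4 over and over.
Undoing it on dumyipp: d−11=s, u−5=p, m−4=i, y−11=n, i−5=d, p−4=l, p−11=e.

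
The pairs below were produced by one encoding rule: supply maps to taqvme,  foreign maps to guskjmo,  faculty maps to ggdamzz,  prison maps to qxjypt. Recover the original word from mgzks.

Shifts by position in supply: pos 0: s→t (+1), pos 1: u→a (+6), pos 2: p→q (+1), pos 3: p→v (+6) — repeating every 2. The shifts repeat in a cycle of length 2: positions 0,1,… shift by +1, +6, then the pattern repeats.
Decoding mgzks: m−1=l, g−6=a, z−1=y, k−6=e, s−1=r.

layer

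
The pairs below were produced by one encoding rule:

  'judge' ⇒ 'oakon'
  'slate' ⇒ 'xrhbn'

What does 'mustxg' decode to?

In judge: j→o is +5, u→a is +6, d→k is +7, g→o is +8 — the shift increases by 1 each position. The shift increases by 1 at each position, starting from +5: 5, 6, 7, ….
Undoing it on mustxg: m−5=h, u−6=o, s−7=l, t−8=l, x−9=o, g−10=w.

hollow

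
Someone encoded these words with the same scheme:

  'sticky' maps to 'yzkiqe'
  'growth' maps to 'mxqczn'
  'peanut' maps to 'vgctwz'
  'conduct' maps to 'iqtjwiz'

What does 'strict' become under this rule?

The shift depends on letter class: consonant s→y is +6, but vowel i→k is +2. The rule splits by letter class: vowels +2, consonants +6.
Applying it to strict: s(cons)+6=y, t(cons)+6=z, r(cons)+6=x, i(vowel)+2=k, c(cons)+6=i, t(cons)+6=z.

yzxkiz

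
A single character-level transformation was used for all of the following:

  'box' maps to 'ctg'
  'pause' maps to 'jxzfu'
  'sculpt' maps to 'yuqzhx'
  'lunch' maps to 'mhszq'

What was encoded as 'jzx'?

sue

The output letters match the input read backwards, each shifted +5: box reversed is xob. Read the word backwards and shift each letter +5.
Decoding jzx: shift back: j−5=e, z−5=u, x−5=s → eus; then reverse → sue.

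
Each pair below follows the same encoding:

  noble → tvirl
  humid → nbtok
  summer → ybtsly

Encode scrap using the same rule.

yjygw

Shifts by position in noble: pos 0: n→t (+6), pos 1: o→v (+7), pos 2: b→i (+7), pos 3: l→r (+6), pos 4: e→l (+7) — repeating every 3. The shifts repeat in a cycle of length 3: positions 0,1,… shift by +6, +7, +7, then the pattern repeats.
On scrap: s+6=y, c+7=j, r+7=y, a+6=g, p+7=w.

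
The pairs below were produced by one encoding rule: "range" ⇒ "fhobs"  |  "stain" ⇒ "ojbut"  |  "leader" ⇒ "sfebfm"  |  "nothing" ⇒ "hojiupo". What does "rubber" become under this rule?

sfccvs

The output letters match the input read backwards, each shifted +1: range reversed is egnar. The word is reversed, then every letter is shifted forward by 1.
On rubber: reverse → rebbur; then shift: r+1=s, e+1=f, b+1=c, b+1=c, u+1=v, r+1=s.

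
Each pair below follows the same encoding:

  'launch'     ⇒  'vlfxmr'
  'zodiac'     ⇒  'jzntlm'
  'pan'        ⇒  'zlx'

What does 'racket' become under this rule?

blmupd

The shift depends on letter class: consonant l→v is +10, but vowel a→l is +11. The rule splits by letter class: vowels +11, consonants +10.
Applying it to racket: r(cons)+10=b, a(vowel)+11=l, c(cons)+10=m, k(cons)+10=u, e(vowel)+11=p, t(cons)+10=d.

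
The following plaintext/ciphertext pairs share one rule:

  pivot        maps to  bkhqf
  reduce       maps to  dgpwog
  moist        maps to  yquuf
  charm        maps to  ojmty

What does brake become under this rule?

Shifts by position in pivot: pos 0: p→b (+12), pos 1: i→k (+2), pos 2: v→h (+12), pos 3: o→q (+2) — repeating every 2. The shifts repeat in a cycle of length 2: positions 0,1,… shift by +12, +2, then the pattern repeats.
On brake: b+12=n, r+2=t, a+12=m, k+2=m, e+12=q.

ntmmq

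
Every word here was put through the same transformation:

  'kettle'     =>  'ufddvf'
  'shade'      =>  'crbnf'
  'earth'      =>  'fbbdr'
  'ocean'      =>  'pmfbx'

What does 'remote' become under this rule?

bfwpdf

The shift depends on letter class: consonant k→u is +10, but vowel e→f is +1. Vowels shift forward by 1 and consonants shift forward by 10.
On remote: r(cons)+10=b, e(vowel)+1=f, m(cons)+10=w, o(vowel)+1=p, t(cons)+10=d, e(vowel)+1=f.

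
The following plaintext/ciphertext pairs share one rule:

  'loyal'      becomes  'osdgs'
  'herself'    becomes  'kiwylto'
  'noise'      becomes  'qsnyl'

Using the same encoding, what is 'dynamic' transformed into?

Letter i (0-indexed) is shifted by i+3, so successive shifts are 3, 4, 5, ….
Applying it to dynamic: d+3=g, y+4=c, n+5=s, a+6=g, m+7=t, i+8=q, c+9=l.

gcsgtql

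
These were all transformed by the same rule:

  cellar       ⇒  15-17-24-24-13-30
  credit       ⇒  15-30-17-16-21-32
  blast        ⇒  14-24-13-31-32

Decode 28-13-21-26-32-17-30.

painter

Letters become their 1-based position plus 12 (so a→13, b→14, …).
Reversing it on 28-13-21-26-32-17-30: 28→(28−12)÷1=16=p, 13→(13−12)÷1=1=a, 21→(21−12)÷1=9=i, 26→(26−12)÷1=14=n, 32→(32−12)÷1=20=t, 17→(17−12)÷1=5=e, 30→(30−12)÷1=18=r.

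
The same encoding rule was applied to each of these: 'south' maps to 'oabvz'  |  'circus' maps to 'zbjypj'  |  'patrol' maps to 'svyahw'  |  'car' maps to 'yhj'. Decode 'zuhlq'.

jeans

The output letters match the input read backwards, each shifted +7: south reversed is htuos. Two steps: reverse the string, then apply a Caesar shift of +7.
Reversing it on zuhlq: shift back: z−7=s, u−7=n, h−7=a, l−7=e, q−7=j → snaej; then reverse → jeans.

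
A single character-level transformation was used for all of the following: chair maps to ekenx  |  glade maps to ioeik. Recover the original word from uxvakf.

survey

In chair: c→e is +2, h→k is +3, a→e is +4, i→n is +5 — the shift increases by 1 each position. The shift increases by 1 at each position, starting from +2: 2, 3, 4, ….
Undoing it on uxvakf: u−2=s, x−3=u, v−4=r, a−5=v, k−6=e, f−7=y.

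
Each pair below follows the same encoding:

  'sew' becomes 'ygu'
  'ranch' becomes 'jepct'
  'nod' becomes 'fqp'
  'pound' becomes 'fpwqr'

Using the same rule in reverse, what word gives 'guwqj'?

The output letters match the input read backwards, each shifted +2: sew reversed is wes. The word is reversed, then every letter is shifted forward by 2.
Undoing it on guwqj: shift back: g−2=e, u−2=s, w−2=u, q−2=o, j−2=h → esuoh; then reverse → house.

house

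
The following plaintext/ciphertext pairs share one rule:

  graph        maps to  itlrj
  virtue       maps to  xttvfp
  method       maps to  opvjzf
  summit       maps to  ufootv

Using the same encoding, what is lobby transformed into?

The shift depends on letter class: consonant g→i is +2, but vowel a→l is +11. The rule splits by letter class: vowels +11, consonants +2.
On lobby: l(cons)+2=n, o(vowel)+11=z, b(cons)+2=d, b(cons)+2=d, y(cons)+2=a.

nzdda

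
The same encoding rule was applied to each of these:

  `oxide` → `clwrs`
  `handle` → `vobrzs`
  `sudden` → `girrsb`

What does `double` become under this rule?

rcipzs

Compare letters: o→c is +14, x→l is +14, i→w is +14 — a constant shift. Every letter moves 14 places later in the alphabet, wrapping around z→a.
Applying it to double: d+14=r, o+14=c, u+14=i, b+14=p, l+14=z, e+14=s.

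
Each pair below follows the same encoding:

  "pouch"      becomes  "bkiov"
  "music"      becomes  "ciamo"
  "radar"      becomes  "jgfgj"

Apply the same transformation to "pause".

bgiaw

p(15)→b(1) and o(14)→k(10) fit y≡17x+6 (mod 26); the inverse of 17 mod 26 is 23. Each letter's alphabet position (a=0..z=25) is mapped through 17·x+6 mod 26 — an affine cipher.
For pause: p(15)→17·15+6≡1=b; a(0)→17·0+6≡6=g; u(20)→17·20+6≡8=i; s(18)→17·18+6≡0=a; e(4)→17·4+6≡22=w (all mod 26).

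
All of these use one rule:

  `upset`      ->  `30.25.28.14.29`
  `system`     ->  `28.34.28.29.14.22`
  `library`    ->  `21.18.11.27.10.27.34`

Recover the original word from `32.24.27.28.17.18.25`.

worship

u is letter #21 and maps to 30: an offset of 9. Letters become their 1-based position plus 9 (so a→10, b→11, …).
Undoing it on 32.24.27.28.17.18.25: 32→(32−9)÷1=23=w, 24→(24−9)÷1=15=o, 27→(27−9)÷1=18=r, 28→(28−9)÷1=19=s, 17→(17−9)÷1=8=h, 18→(18−9)÷1=9=i, 25→(25−9)÷1=16=p.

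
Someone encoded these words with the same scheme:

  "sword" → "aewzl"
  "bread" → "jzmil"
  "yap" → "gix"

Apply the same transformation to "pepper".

Compare letters: s→a is +8, w→e is +8, o→w is +8 — a constant shift. It's a constant shift of +8 (ROT8).
On pepper: p+8=x, e+8=m, p+8=x, p+8=x, e+8=m, r+8=z.

xmxxmz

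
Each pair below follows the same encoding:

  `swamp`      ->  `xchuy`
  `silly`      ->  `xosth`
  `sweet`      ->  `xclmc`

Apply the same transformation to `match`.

The shift increases by 1 at each position, starting from +5: 5, 6, 7, ….
For match: m+5=r, a+6=g, t+7=a, c+8=k, h+9=q.

rgakq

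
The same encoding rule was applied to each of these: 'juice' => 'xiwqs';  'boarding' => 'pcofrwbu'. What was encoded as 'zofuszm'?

It's a constant shift of +14 (ROT14).
Reversing it on zofuszm: z−14=l, o−14=a, f−14=r, u−14=g, s−14=e, z−14=l, m−14=y.

largely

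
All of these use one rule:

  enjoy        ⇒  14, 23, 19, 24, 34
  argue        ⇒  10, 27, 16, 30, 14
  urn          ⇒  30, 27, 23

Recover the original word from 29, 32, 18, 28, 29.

twist

Letters become their 1-based position plus 9 (so a→10, b→11, …).
Undoing it on 29, 32, 18, 28, 29: 29→(29−9)÷1=20=t, 32→(32−9)÷1=23=w, 18→(18−9)÷1=9=i, 28→(28−9)÷1=19=s, 29→(29−9)÷1=20=t.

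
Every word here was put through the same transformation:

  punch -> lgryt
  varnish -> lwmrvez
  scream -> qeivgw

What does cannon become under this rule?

The output letters match the input read backwards, each shifted +4: punch reversed is hcnup. Read the word backwards and shift each letter +4.
Applying it to cannon: reverse → nonnac; then shift: n+4=r, o+4=s, n+4=r, n+4=r, a+4=e, c+4=g.

rsrreg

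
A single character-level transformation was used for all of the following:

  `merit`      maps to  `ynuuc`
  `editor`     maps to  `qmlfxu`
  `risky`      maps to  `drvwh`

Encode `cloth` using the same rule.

ourfq

It's a Vigenère-style cipher with numeric key [12,9,3]: position i shifts by key[i mod 3].
For cloth: c+12=o, l+9=u, o+3=r, t+12=f, h+9=q.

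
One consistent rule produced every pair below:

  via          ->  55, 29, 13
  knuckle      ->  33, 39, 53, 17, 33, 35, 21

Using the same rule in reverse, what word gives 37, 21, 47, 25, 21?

merge

v(#22)→55 and i(#9)→29: differences scale by 2, so n = 2·pos + 11. With a=1..z=26, the number is 2·pos + 11.
Reversing it on 37, 21, 47, 25, 21: 37→(37−11)÷2=13=m, 21→(21−11)÷2=5=e, 47→(47−11)÷2=18=r, 25→(25−11)÷2=7=g, 21→(21−11)÷2=5=e.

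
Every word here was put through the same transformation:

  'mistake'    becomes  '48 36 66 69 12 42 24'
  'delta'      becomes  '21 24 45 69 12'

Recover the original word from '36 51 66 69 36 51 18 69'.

m(#13)→48 and i(#9)→36: differences scale by 3, so n = 3·pos + 9. The formula is n = 3×(alphabet index, a=1) + 9.
Reversing it on 36 51 66 69 36 51 18 69: 36→(36−9)÷3=9=i, 51→(51−9)÷3=14=n, 66→(66−9)÷3=19=s, 69→(69−9)÷3=20=t, 36→(36−9)÷3=9=i, 51→(51−9)÷3=14=n, 18→(18−9)÷3=3=c, 69→(69−9)÷3=20=t.

instinct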